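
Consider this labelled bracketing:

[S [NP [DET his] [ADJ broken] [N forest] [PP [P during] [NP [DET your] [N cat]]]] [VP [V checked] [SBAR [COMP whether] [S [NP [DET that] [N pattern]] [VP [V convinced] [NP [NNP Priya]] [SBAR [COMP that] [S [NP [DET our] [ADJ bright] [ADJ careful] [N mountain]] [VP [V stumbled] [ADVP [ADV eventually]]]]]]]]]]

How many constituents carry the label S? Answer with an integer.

3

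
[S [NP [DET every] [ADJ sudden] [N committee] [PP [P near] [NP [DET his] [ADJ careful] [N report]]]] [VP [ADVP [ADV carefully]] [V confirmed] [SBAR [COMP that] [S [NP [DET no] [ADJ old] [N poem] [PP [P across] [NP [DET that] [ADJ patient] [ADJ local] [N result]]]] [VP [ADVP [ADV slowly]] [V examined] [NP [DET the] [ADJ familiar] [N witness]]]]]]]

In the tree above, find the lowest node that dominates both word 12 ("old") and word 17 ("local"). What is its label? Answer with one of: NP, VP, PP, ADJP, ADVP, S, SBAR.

NP

Word 12 lies under S → VP → SBAR → S → NP → ADJ; word 17 lies under S → VP → SBAR → S → NP → PP → NP → ADJ. The lowest shared node is the NP.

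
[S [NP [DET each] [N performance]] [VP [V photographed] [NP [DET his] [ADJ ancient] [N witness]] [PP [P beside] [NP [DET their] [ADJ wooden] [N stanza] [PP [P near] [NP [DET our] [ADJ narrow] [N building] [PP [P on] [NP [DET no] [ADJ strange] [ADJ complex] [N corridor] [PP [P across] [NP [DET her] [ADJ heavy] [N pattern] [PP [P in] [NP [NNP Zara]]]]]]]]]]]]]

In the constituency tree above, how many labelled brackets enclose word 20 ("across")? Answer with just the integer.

Counting open brackets not yet closed at "across": [S [VP [PP [NP [PP [NP [PP [NP [PP [P = 10.

10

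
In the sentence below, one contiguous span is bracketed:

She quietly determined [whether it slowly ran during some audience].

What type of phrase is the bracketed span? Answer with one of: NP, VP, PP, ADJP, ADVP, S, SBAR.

"whether" is the head of the bracketed span, so the span is a subordinate clause: SBAR.

SBAR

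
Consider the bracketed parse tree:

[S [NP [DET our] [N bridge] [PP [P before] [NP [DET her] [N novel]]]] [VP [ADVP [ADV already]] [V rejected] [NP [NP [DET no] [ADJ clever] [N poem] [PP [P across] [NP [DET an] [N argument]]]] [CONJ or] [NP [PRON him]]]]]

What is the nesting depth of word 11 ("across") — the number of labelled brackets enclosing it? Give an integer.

6

Path from the root down to the word: S → VP → NP → NP → PP → P. That is 6 enclosing brackets.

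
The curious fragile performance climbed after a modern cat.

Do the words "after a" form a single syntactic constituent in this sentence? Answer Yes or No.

"after" belongs to the preposition "after" while "a" belongs to the noun phrase "a modern cat"; a span that runs across that boundary is not a single phrase.

No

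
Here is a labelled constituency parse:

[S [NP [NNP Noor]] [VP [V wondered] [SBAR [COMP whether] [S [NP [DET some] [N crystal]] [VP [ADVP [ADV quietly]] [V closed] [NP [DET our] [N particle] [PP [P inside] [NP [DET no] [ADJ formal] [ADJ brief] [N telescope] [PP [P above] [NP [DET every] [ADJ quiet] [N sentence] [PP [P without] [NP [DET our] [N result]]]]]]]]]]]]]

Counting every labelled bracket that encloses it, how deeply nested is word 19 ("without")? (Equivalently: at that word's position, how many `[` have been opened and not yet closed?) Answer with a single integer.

Path from the root down to the word: S → VP → SBAR → S → VP → NP → PP → NP → PP → NP → PP → P. That is 12 enclosing brackets.

12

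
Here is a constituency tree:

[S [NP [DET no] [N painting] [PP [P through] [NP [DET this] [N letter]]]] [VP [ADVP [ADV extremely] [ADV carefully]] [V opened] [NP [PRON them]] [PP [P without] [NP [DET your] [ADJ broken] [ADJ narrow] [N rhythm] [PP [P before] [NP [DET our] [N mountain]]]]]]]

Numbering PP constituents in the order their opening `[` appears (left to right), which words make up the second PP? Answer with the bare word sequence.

without your broken narrow rhythm before our mountain

In left-to-right order the PP constituents are "through this letter"; "without your broken narrow rhythm before our mountain"; "before our mountain". Number 2 is "without your broken narrow rhythm before our mountain".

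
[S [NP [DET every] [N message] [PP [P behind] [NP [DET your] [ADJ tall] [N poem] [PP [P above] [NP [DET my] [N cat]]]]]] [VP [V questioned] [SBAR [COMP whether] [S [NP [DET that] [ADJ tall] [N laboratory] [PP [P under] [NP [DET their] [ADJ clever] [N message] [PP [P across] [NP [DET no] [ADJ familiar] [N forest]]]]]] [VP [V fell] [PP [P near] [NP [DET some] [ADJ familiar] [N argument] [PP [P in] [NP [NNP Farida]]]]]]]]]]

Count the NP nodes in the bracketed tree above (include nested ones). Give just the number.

8

The NP constituents are: [NP every message behind your tall poem above my cat]; [NP your tall poem above my cat]; [NP my cat]; [NP that tall laboratory under their clever message across no familiar forest]; [NP their clever message across no familiar forest]; [NP no familiar forest] …. Total: 8.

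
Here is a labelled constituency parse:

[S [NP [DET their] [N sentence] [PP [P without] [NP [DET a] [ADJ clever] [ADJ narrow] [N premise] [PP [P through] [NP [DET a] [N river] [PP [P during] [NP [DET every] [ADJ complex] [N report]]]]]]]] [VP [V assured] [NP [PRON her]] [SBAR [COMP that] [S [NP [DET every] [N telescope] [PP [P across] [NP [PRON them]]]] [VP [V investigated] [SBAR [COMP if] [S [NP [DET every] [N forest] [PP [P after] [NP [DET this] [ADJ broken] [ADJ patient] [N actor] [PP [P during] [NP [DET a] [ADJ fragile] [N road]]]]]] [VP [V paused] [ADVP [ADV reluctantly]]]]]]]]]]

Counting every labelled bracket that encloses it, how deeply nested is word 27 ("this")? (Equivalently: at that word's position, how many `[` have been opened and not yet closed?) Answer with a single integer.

11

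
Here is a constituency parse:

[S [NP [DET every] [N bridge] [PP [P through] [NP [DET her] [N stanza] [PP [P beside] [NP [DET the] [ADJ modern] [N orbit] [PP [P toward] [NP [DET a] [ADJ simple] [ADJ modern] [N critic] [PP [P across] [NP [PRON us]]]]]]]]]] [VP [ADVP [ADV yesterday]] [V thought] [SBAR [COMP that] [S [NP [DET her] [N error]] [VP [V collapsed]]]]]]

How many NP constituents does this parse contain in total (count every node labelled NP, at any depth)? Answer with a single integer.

6

The NP constituents are: [NP every bridge through her stanza beside the modern orbit toward a simple modern critic across us]; [NP her stanza beside the modern orbit toward a simple modern critic across us]; [NP the modern orbit toward a simple modern critic across us]; [NP a simple modern critic across us]; [NP us]; [NP her error]. Total: 6.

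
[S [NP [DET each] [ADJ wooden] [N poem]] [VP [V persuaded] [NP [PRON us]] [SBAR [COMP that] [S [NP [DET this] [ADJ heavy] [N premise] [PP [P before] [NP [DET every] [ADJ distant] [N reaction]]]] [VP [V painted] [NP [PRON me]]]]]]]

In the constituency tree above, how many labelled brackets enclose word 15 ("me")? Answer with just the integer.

Path from the root down to the word: S → VP → SBAR → S → VP → NP → PRON. That is 7 enclosing brackets.

7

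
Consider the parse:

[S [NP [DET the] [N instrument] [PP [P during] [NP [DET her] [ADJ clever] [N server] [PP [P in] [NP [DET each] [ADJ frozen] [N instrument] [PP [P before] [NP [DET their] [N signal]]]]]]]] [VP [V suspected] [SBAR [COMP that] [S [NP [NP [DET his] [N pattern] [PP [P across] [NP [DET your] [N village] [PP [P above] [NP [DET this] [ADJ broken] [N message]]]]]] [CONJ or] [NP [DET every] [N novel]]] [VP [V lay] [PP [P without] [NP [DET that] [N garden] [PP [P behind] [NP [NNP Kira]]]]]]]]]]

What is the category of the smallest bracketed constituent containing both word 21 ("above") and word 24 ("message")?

Word 21 lies under S → VP → SBAR → S → NP → NP → PP → NP → PP → P; word 24 lies under S → VP → SBAR → S → NP → NP → PP → NP → PP → NP → N. The lowest shared node is the PP.

PP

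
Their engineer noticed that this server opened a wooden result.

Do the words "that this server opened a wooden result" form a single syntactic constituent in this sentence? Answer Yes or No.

Yes

The sequence corresponds to a single SBAR node — the subordinate clause "that this server opened a wooden result".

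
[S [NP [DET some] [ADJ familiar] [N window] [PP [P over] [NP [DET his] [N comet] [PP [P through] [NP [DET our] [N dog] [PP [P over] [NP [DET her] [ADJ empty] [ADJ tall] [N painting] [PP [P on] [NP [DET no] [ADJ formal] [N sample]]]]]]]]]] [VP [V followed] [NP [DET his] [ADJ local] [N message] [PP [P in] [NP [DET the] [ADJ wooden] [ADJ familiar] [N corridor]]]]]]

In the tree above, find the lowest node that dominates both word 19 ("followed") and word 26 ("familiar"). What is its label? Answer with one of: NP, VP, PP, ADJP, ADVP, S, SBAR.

VP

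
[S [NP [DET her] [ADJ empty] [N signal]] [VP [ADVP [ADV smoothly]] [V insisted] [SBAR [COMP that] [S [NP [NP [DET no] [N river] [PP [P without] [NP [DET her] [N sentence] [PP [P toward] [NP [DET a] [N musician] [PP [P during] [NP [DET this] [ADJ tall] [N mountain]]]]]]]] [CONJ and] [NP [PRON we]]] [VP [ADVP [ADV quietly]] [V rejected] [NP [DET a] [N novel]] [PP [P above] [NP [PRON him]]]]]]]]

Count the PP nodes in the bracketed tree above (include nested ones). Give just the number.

The PP constituents are: [PP without her sentence toward a musician during this tall mountain]; [PP toward a musician during this tall mountain]; [PP during this tall mountain]; [PP above him]. Total: 4.

4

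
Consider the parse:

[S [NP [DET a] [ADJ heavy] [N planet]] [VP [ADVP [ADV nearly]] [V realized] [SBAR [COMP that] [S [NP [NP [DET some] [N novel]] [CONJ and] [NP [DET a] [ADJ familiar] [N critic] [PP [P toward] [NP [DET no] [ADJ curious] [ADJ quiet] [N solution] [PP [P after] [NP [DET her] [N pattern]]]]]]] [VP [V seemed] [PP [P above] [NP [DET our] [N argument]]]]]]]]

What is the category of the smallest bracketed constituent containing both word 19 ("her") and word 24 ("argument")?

Word 19 lies under S → VP → SBAR → S → NP → NP → PP → NP → PP → NP → DET; word 24 lies under S → VP → SBAR → S → VP → PP → NP → N. The lowest shared node is the S.

S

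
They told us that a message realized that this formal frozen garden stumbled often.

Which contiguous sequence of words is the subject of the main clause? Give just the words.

The subject of the main clause is the NP immediately before the verb "told": "they".

they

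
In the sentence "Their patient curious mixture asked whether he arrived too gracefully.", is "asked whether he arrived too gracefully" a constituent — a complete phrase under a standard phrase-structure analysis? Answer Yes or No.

The sequence corresponds to a single VP node — the verb phrase "asked whether he arrived too gracefully".

Yes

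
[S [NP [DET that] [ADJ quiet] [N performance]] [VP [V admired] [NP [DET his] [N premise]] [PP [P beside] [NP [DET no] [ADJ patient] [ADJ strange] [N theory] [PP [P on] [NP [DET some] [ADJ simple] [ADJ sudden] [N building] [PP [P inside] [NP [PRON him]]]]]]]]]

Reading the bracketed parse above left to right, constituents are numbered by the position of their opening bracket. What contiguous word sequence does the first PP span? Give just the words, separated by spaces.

beside no patient strange theory on some simple sudden building inside him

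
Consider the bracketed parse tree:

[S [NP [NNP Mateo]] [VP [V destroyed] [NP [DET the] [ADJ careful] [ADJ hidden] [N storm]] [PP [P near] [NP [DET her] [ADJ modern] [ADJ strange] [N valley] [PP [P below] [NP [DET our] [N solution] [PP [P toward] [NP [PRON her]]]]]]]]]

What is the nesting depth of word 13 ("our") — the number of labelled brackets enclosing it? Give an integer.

7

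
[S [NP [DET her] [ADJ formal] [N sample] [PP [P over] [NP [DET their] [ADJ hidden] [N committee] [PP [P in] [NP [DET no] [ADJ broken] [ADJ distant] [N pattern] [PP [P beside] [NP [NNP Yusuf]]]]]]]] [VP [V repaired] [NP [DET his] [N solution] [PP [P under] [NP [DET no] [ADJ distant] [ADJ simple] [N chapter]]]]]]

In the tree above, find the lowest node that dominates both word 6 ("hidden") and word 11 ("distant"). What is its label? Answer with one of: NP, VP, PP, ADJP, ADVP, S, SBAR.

Both words fall inside [NP their hidden committee in no broken distant pattern beside Yusuf] (words 5–14), and no smaller constituent contains them both. Label: NP.

NP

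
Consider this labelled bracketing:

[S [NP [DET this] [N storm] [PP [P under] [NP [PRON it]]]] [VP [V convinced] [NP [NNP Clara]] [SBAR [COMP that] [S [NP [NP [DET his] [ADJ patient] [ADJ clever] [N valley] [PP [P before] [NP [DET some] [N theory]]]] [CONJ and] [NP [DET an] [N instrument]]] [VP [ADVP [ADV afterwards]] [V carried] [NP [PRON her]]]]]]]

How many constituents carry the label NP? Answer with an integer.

The NP constituents are: [NP this storm under it]; [NP it]; [NP Clara]; [NP his patient clever valley before some theory and an instrument]; [NP his patient clever valley before some theory]; [NP some theory] …. Total: 8.

8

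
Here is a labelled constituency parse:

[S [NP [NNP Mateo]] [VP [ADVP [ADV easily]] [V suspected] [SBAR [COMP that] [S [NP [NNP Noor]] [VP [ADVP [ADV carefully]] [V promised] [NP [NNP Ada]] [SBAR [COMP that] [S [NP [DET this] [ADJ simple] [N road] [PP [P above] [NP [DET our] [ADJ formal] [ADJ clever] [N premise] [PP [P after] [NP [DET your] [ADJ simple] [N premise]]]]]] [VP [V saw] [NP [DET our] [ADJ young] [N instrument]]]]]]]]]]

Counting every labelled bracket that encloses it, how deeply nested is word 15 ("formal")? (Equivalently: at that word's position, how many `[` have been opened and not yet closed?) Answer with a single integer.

11

Path from the root down to the word: S → VP → SBAR → S → VP → SBAR → S → NP → PP → NP → ADJ. That is 11 enclosing brackets.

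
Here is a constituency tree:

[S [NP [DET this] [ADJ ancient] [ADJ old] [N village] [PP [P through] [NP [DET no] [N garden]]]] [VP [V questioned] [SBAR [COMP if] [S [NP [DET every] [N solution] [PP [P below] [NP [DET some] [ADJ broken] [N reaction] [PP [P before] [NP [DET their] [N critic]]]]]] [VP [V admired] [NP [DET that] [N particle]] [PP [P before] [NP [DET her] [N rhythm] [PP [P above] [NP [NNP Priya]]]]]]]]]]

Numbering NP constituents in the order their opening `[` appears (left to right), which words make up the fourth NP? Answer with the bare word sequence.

some broken reaction before their critic

The NP opening brackets appear, in order, over: "this ancient old village through no garden"; "no garden"; "every solution below some broken reaction before their critic"; "some broken reaction before their critic"; "their critic"; "that particle"; "her rhythm above Priya"; "Priya". The fourth one spans "some broken reaction before their critic".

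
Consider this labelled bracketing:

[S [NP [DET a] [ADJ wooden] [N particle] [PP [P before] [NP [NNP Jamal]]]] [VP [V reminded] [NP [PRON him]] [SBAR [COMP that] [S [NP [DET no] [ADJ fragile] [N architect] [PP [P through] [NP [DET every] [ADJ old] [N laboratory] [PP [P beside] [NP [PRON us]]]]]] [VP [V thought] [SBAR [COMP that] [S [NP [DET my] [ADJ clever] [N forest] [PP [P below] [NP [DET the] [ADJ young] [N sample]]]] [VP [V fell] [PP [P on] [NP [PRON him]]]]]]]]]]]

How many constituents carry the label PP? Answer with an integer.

5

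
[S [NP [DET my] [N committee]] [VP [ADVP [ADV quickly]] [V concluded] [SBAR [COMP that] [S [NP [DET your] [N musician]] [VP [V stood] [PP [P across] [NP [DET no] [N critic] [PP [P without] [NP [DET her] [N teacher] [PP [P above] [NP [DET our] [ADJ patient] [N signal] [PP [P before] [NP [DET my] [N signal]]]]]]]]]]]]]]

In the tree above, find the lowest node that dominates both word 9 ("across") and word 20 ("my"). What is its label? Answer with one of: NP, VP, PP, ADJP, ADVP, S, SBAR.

PP

The smallest bracket enclosing both words is [PP across no critic without her teacher above our patient signal before my signal], so the label is PP.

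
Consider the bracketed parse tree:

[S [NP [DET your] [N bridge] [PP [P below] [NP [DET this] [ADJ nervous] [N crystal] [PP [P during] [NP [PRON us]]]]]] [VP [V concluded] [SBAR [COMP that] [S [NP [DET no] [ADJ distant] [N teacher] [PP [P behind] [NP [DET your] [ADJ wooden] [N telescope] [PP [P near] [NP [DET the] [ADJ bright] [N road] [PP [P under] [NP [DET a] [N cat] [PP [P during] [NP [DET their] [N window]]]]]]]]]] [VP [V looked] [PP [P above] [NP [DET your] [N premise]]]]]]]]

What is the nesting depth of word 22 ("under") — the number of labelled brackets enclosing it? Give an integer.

11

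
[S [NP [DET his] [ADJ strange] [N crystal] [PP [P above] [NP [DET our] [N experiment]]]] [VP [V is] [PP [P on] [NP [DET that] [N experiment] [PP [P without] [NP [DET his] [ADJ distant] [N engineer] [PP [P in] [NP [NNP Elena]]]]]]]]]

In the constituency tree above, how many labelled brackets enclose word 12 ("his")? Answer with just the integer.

7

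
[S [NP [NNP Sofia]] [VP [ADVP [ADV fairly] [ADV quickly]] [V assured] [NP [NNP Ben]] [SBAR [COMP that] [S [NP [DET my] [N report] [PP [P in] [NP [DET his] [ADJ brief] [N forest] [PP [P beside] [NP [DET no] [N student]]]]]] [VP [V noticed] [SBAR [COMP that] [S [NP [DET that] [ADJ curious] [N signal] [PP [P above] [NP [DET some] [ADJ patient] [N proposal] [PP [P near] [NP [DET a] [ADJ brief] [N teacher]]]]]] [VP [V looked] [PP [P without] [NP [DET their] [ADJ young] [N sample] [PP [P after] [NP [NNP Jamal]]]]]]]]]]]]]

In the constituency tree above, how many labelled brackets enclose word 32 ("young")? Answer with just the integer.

The word sits inside ADJ, which is inside NP, inside PP, inside VP, inside S, inside SBAR, inside VP, inside S, inside SBAR, inside VP, inside S — 11 brackets in all.

11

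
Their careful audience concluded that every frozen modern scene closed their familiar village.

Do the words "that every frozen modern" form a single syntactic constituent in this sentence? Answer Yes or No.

"that" belongs to the complementizer "that" while "modern" belongs to the clause "every frozen modern scene closed their familiar village"; a span that runs across that boundary is not a single phrase.

No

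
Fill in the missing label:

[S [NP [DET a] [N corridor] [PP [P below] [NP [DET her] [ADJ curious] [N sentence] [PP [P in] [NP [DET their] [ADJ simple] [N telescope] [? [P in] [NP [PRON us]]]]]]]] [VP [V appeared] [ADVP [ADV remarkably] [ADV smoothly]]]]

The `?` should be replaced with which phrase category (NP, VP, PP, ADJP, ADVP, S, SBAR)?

The `?` node immediately contains: P 'in', NP. That is the internal structure of a prepositional phrase, so the label is PP.

PP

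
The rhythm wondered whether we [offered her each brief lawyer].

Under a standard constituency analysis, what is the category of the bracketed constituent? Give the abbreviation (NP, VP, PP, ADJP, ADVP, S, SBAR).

VP

The bracketed span "offered her each brief lawyer" is headed by "offered", making it a verb phrase (VP).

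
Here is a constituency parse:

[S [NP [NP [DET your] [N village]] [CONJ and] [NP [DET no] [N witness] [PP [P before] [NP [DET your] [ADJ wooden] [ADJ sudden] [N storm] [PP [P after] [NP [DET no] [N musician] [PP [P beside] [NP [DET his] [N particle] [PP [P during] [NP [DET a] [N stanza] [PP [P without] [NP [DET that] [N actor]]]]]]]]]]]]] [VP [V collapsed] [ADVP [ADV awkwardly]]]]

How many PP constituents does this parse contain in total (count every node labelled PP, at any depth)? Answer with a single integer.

5

The PP constituents are: [PP before your wooden sudden storm after no musician beside his particle during a stanza without that actor]; [PP after no musician beside his particle during a stanza without that actor]; [PP beside his particle during a stanza without that actor]; [PP during a stanza without that actor]; [PP without that actor]. Total: 5.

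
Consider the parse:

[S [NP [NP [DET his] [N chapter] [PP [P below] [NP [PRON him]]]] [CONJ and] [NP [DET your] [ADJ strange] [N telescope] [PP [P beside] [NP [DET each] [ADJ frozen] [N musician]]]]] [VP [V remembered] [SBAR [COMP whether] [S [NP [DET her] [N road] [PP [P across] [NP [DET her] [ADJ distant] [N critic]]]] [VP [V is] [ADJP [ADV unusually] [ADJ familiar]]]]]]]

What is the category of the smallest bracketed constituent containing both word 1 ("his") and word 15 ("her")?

S

Word 1 lies under S → NP → NP → DET; word 15 lies under S → VP → SBAR → S → NP → DET. The lowest shared node is the S.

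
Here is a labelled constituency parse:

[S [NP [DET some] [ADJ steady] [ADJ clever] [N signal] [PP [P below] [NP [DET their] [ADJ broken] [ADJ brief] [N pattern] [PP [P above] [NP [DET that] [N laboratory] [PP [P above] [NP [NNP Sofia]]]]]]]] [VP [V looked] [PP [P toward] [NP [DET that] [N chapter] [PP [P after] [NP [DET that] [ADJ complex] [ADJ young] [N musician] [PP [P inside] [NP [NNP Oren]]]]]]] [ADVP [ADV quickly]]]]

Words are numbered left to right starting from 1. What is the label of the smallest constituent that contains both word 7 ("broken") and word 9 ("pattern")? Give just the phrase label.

NP

Word 7 lies under S → NP → PP → NP → ADJ; word 9 lies under S → NP → PP → NP → N. The lowest shared node is the NP.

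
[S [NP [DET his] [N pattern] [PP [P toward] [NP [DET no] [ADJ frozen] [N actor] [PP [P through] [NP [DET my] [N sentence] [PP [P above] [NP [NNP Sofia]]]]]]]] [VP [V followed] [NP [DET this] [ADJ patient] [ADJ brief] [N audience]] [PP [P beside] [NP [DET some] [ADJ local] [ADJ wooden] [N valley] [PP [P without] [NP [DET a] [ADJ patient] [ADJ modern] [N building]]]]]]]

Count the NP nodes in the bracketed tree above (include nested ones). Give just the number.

7

Scanning left to right, an opening `[NP` appears at word positions 1, 4, 8, 11, 13, 18, 23 — 7 in total.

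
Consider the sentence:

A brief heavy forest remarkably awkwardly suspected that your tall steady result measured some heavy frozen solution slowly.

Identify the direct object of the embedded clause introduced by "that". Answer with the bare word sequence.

some heavy frozen solution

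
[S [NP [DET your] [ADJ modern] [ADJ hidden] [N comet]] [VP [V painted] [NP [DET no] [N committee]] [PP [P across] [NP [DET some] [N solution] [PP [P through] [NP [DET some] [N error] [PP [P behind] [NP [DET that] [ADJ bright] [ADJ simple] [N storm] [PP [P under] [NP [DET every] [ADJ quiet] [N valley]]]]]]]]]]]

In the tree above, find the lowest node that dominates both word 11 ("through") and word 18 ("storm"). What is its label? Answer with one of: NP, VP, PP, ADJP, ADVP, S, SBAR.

PP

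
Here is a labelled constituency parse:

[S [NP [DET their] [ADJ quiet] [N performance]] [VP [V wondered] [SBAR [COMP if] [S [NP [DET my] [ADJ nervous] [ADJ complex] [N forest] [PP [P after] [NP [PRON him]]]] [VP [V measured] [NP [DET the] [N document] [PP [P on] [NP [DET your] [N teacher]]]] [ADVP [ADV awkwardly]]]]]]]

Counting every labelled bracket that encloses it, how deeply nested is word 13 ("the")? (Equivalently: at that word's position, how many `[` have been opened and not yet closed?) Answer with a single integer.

7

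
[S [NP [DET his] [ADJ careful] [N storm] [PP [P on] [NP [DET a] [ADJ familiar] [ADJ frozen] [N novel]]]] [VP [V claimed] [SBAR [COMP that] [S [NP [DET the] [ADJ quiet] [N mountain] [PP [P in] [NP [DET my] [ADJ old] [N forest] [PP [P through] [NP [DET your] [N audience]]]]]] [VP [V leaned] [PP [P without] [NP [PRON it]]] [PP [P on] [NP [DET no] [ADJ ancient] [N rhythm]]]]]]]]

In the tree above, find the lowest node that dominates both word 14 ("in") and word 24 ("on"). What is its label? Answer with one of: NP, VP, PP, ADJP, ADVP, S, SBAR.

Word 14 lies under S → VP → SBAR → S → NP → PP → P; word 24 lies under S → VP → SBAR → S → VP → PP → P. The lowest shared node is the S.

S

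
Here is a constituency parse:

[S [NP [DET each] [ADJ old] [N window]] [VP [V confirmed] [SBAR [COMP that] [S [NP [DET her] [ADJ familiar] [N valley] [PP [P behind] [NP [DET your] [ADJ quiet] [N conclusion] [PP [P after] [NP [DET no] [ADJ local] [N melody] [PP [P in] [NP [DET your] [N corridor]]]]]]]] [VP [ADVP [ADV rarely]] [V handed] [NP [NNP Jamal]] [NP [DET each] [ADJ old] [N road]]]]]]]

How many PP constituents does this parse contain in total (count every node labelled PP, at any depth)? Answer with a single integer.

3

Scanning left to right, an opening `[PP` appears at word positions 9, 13, 17 — 3 in total.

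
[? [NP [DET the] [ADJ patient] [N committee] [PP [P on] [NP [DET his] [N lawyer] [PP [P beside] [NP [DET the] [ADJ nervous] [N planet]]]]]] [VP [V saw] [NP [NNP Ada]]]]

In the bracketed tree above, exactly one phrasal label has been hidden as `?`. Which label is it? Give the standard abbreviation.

The `?` node immediately contains: NP, VP. That is the internal structure of a clause, so the label is S.

S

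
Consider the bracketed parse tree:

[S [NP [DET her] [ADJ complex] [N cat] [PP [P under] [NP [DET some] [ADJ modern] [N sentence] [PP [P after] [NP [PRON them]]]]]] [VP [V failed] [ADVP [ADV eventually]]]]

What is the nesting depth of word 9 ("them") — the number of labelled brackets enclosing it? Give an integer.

Counting open brackets not yet closed at "them": [S [NP [PP [NP [PP [NP [PRON = 7.

7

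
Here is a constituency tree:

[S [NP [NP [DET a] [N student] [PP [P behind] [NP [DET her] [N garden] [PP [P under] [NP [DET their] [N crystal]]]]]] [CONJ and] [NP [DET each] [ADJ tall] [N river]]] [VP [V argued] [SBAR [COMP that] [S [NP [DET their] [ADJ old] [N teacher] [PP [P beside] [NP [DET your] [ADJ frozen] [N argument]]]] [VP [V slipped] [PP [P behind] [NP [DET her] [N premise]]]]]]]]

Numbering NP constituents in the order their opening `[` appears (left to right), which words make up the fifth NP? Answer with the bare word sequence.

each tall river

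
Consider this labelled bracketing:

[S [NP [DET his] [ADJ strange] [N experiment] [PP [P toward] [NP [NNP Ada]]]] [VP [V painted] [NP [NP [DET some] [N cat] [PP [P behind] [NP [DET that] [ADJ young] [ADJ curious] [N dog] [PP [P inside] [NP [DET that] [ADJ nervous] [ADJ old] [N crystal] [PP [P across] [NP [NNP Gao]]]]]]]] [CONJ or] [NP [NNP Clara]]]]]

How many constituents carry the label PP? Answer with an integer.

4

The PP constituents are: [PP toward Ada]; [PP behind that young curious dog inside that nervous old crystal across Gao]; [PP inside that nervous old crystal across Gao]; [PP across Gao]. Total: 4.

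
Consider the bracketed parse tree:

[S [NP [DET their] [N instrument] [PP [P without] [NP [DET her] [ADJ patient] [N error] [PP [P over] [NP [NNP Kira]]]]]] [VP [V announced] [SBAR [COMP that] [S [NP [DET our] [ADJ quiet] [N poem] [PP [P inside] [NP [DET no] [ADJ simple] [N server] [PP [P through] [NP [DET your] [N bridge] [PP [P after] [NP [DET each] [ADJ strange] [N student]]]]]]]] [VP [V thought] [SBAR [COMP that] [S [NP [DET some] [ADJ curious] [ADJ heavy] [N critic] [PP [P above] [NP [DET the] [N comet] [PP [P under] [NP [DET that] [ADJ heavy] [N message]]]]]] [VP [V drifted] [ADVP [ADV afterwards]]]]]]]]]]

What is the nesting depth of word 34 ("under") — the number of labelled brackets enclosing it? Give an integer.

The word sits inside P, which is inside PP, inside NP, inside PP, inside NP, inside S, inside SBAR, inside VP, inside S, inside SBAR, inside VP, inside S — 12 brackets in all.

12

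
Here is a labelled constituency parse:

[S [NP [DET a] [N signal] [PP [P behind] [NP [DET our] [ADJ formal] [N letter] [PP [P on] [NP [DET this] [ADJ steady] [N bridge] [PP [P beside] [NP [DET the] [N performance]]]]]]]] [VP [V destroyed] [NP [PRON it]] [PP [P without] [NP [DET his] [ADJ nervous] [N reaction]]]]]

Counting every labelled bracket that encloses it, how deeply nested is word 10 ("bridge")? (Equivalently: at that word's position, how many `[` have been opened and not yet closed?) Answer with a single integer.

The word sits inside N, which is inside NP, inside PP, inside NP, inside PP, inside NP, inside S — 7 brackets in all.

7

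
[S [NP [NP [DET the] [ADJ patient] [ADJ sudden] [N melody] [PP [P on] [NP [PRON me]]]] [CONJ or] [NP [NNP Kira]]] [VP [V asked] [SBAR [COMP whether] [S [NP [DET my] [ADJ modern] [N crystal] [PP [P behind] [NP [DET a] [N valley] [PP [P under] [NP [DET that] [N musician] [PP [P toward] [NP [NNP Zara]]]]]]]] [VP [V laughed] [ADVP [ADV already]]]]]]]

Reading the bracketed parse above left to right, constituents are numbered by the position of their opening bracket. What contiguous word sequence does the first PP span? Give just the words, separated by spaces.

on me

Opening `[PP` markers occur at word positions 5, 14, 17, 20; the first of these opens the constituent [PP on me].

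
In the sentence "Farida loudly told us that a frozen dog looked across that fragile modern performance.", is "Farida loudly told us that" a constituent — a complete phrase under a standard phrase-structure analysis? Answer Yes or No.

"Farida" belongs to the noun phrase "Farida" while "that" belongs to the verb phrase "loudly told us that a frozen dog looked across that fragile modern performance"; a span that runs across that boundary is not a single phrase.

No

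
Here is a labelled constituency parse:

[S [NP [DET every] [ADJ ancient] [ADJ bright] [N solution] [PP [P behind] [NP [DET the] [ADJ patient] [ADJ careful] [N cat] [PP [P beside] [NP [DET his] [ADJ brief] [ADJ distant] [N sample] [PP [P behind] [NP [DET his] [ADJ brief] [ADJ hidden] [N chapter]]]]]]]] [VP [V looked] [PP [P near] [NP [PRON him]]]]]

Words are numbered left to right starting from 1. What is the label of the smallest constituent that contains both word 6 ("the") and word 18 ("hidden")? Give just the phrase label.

NP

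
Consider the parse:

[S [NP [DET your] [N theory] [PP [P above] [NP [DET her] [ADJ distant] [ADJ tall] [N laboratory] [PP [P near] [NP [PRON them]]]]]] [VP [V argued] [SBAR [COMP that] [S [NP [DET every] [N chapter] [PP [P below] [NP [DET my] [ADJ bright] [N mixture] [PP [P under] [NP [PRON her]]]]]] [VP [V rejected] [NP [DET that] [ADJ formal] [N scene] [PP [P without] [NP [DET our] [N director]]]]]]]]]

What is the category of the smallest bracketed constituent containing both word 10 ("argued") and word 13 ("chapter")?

Both words fall inside [VP argued that every chapter below my bright mixture under her rejected that formal scene without our director] (words 10–26), and no smaller constituent contains them both. Label: VP.

VP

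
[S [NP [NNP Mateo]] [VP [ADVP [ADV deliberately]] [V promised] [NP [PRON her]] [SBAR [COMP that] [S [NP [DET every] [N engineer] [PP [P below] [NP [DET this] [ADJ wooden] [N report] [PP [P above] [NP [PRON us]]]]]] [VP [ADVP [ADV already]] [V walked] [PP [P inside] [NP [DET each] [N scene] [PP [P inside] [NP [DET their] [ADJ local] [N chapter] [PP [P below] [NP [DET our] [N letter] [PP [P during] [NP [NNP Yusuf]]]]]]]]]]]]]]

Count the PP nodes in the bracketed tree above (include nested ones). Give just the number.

Scanning left to right, an opening `[PP` appears at word positions 8, 12, 16, 19, 23, 26 — 6 in total.

6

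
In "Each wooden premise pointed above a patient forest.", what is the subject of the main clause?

The subject of the main clause is the NP immediately before the verb "pointed": "each wooden premise".

each wooden premise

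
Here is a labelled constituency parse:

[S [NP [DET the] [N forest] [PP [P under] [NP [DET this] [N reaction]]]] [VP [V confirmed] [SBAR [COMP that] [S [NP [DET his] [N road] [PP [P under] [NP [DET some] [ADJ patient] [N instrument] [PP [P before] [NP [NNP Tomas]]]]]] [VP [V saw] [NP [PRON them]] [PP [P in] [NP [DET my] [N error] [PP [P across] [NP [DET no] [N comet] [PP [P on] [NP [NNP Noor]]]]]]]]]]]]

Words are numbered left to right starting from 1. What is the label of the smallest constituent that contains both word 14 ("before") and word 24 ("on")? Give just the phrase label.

S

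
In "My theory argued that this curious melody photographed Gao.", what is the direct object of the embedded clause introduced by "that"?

Gao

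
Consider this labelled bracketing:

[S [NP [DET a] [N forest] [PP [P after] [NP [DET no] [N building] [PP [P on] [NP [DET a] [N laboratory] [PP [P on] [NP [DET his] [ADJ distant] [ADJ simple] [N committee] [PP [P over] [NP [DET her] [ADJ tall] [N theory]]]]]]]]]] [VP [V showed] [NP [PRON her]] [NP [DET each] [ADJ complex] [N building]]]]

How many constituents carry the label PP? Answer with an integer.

Scanning left to right, an opening `[PP` appears at word positions 3, 6, 9, 14 — 4 in total.

4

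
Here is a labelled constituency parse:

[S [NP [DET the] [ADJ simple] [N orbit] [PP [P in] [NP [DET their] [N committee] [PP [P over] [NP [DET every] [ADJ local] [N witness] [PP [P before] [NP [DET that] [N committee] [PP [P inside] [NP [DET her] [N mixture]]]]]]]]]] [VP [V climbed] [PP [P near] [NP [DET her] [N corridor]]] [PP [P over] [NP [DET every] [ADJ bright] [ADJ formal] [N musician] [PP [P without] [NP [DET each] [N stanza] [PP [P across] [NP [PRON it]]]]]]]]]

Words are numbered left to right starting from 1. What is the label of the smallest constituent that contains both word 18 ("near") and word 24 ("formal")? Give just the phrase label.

VP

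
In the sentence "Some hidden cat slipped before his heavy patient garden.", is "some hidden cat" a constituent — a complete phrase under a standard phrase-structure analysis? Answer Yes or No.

Yes

These words form the whole noun phrase headed by "cat", so yes — one constituent.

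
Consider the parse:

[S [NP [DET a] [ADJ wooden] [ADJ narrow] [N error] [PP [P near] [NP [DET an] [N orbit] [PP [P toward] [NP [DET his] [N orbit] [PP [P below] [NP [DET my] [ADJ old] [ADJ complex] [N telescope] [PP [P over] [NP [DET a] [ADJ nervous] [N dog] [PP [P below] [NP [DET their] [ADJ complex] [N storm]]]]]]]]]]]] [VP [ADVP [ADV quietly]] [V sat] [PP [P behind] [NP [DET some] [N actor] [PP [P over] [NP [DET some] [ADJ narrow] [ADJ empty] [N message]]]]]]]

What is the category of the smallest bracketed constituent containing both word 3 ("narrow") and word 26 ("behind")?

S

Word 3 lies under S → NP → ADJ; word 26 lies under S → VP → PP → P. The lowest shared node is the S.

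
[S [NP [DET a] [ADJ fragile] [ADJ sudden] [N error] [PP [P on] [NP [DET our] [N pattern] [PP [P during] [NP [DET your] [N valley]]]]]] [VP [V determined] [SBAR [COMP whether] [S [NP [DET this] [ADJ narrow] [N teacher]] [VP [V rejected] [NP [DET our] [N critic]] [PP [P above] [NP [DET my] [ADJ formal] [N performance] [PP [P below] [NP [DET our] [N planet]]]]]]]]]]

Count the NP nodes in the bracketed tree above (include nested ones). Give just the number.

Scanning left to right, an opening `[NP` appears at word positions 1, 6, 9, 13, 17, 20, 24 — 7 in total.

7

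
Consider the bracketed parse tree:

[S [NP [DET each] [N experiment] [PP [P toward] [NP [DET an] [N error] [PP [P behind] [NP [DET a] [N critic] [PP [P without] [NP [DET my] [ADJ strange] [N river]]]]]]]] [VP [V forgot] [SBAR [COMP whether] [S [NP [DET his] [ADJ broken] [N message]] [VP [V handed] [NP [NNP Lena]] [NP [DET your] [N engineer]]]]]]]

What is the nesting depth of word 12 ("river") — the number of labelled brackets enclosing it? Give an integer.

Counting open brackets not yet closed at "river": [S [NP [PP [NP [PP [NP [PP [NP [N = 9.

9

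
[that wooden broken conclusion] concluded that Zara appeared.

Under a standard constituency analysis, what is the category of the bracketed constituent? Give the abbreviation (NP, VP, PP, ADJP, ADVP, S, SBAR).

The span is built around the noun "conclusion" — a noun phrase (NP).

NP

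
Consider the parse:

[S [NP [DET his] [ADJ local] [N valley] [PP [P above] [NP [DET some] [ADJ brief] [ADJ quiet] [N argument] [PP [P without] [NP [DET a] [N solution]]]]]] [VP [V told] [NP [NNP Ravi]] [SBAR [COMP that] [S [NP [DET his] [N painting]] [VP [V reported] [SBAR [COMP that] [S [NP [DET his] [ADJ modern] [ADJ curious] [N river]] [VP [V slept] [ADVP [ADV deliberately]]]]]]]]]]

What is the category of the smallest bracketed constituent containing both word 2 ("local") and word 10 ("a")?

NP

Word 2 lies under S → NP → ADJ; word 10 lies under S → NP → PP → NP → PP → NP → DET. The lowest shared node is the NP.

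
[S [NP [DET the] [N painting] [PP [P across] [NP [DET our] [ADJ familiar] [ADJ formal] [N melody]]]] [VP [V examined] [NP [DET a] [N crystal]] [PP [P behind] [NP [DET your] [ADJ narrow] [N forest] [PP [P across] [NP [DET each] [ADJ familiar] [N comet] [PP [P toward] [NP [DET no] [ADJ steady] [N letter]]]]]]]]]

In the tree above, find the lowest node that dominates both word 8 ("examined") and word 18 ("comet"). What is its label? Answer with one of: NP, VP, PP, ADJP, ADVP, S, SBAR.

VP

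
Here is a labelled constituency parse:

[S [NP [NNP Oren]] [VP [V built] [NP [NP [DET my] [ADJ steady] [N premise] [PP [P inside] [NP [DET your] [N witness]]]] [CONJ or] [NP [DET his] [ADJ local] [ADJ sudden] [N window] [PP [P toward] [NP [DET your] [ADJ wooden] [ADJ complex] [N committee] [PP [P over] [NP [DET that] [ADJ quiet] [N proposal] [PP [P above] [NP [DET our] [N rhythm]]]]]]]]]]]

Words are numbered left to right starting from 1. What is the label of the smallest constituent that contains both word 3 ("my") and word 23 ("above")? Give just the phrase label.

NP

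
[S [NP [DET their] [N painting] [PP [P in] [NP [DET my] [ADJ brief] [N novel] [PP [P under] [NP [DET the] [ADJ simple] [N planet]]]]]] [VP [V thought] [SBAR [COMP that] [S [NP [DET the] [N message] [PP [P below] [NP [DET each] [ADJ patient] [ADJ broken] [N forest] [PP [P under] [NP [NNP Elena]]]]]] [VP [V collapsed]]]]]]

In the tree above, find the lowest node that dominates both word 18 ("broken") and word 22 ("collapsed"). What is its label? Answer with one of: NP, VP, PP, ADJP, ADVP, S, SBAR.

The smallest bracket enclosing both words is [S the message below each patient broken forest under Elena collapsed], so the label is S.

S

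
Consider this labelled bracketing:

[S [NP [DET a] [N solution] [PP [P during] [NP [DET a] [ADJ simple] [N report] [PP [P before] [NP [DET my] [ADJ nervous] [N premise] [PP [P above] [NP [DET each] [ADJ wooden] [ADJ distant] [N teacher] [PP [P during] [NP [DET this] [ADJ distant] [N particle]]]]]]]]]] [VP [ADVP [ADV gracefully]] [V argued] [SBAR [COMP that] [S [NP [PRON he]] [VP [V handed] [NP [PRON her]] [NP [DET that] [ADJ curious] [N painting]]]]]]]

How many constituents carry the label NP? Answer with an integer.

8

Scanning left to right, an opening `[NP` appears at word positions 1, 4, 8, 12, 17, 23, 25, 26 — 8 in total.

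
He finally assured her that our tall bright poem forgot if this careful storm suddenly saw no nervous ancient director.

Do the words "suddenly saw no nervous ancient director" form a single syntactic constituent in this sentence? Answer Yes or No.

Yes

"suddenly saw no nervous ancient director" is exactly the verb phrase [VP suddenly saw no nervous ancient director], a complete constituent.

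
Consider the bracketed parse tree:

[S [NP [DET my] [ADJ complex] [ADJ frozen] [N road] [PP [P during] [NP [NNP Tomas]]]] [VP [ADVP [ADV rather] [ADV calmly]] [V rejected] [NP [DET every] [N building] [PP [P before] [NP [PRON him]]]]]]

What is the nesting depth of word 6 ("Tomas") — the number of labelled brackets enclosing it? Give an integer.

Counting open brackets not yet closed at "Tomas": [S [NP [PP [NP [NNP = 5.

5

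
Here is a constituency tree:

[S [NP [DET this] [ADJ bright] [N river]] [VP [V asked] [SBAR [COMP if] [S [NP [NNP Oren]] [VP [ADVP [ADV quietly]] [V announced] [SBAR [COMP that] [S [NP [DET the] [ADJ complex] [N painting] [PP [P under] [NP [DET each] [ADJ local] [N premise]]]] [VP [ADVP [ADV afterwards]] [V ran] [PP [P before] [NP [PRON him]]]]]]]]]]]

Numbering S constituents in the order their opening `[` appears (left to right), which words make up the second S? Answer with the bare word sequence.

Oren quietly announced that the complex painting under each local premise afterwards ran before him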